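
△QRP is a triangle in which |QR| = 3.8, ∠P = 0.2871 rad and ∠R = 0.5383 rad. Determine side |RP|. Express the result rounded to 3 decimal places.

9.861

The third angle is ∠Q = π − ∠R − ∠P = 2.3162 rad.
Law of sines: |RP| = |QR|·sin Q/sin P ≈ 9.8608.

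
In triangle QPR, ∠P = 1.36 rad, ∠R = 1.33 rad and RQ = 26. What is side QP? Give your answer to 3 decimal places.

The third angle is ∠Q = π − ∠P − ∠R = 0.452 rad.
Law of sines: QP = RQ·sin R/sin P ≈ 25.821.

25.821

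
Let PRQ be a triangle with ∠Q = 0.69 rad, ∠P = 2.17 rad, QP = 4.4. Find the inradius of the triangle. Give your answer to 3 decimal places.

r ≈ 1.329

The third angle is ∠R = π − ∠Q − ∠P = 0.282 rad.
Law of sines: RQ = QP·sin P/sin R ≈ 13.075.
Law of sines: PR = QP·sin Q/sin R ≈ 10.079.
Area = ½·QP·RQ·sin Q ≈ 18.31.
Semiperimeter s = (13.075+4.4+10.079)/2 = 13.777.
Inradius = area/s = 18.31/13.777 ≈ 1.3291.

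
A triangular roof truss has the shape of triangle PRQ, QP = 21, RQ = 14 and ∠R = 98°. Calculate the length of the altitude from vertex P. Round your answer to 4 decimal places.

Law of sines: sin P = RQ·sin R/QP ≈ 0.66018.
Since QP ≥ RQ, only the acute value applies: ∠P ≈ 41.31°.
Then ∠Q = 180° − ∠R − ∠P ≈ 40.69°.
Law of sines gives PR = QP·sin Q/sin R ≈ 13.825.
Area = ½·QP·RQ·sin Q ≈ 95.832.
The altitude from P has length 2·area/RQ ≈ 13.69.

13.6903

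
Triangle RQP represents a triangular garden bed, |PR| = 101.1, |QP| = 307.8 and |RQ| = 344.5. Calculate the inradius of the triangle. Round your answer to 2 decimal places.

Semiperimeter s = (307.8 + 101.1 + 344.5)/2 = 376.7.
Heron's formula: area = √(376.7·68.9·275.6·32.2) ≈ 15177.
Inradius = area/s = 15177/376.7 ≈ 40.288.

r ≈ 40.29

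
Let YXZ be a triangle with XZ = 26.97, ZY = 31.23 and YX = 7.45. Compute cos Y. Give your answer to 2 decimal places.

0.65

By the law of cosines, cos Y = (ZY² + YX² − XZ²) / (2·ZY·YX) ≈ 0.65209, so ∠Y ≈ 49.30°.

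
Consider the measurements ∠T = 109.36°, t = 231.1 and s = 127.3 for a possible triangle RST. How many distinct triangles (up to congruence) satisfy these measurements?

1

s·sin T = 127.3·sin(109.36°) ≈ 120.1.
Since ∠T is not acute, a triangle exists only if t > s; here t > s, so there is exactly one triangle.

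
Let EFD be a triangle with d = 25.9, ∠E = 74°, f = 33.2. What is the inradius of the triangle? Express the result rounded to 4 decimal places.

By the law of cosines, e² = f² + d² − 2·f·d·cos E = 1299, so e ≈ 36.042.
Area = ½·f·d·sin E ≈ 413.28.
Semiperimeter s = (36.042+33.2+25.9)/2 = 47.571.
Inradius = area/s = 413.28/47.571 ≈ 8.6878.

r ≈ 8.6878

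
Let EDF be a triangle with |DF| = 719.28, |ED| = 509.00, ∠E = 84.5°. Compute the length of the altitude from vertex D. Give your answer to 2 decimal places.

h_D ≈ 506.66

Law of sines: sin F = |ED|·sin E/|DF| ≈ 0.70439.
Since |DF| ≥ |ED|, only the acute value applies: ∠F ≈ 44.78°.
Then ∠D = 180° − ∠E − ∠F ≈ 50.72°.
Law of sines gives |FE| = |DF|·sin D/sin E ≈ 559.34.
Area = ½·|DF|·|ED|·sin D ≈ 1.417e+05.
The altitude from D has length 2·area/|FE| ≈ 506.66.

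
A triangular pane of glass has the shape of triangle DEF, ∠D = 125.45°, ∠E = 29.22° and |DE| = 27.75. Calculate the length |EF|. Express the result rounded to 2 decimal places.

The third angle is ∠F = 180° − ∠D − ∠E = 25.33°.
Law of sines: |EF| = |DE|·sin D/sin F ≈ 52.838.

52.84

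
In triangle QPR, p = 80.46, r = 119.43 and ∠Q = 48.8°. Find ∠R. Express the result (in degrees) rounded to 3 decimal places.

88.857

By the law of cosines, q² = p² + r² − 2·p·r·cos Q = 8078.2, so q ≈ 89.879.
Law of cosines again: cos R = (q² + p² − r²)/(2·q·p) ≈ 0.01995, so ∠R ≈ 88.86°.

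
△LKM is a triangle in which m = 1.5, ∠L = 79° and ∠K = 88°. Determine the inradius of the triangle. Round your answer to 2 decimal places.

r ≈ 0.67

The third angle is ∠M = 180° − ∠L − ∠K = 13.00°.
Law of sines: l = m·sin L/sin M ≈ 6.5456.
Law of sines: k = m·sin K/sin M ≈ 6.6641.
Area = ½·m·l·sin K ≈ 4.9062.
Semiperimeter s = (6.5456+6.6641+1.5)/2 = 7.3548.
Inradius = area/s = 4.9062/7.3548 ≈ 0.66707.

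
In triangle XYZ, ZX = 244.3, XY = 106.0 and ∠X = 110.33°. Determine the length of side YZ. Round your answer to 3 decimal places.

298.182

By the law of cosines, YZ² = ZX² + XY² − 2·ZX·XY·cos X = 88912, so YZ ≈ 298.18.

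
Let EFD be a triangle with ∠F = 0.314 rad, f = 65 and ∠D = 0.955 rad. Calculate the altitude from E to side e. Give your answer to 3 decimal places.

The third angle is ∠E = π − ∠F − ∠D = 1.873 rad.
Law of sines: e = f·sin E/sin F ≈ 200.94.
Law of sines: d = f·sin D/sin F ≈ 171.79.
Area = ½·f·e·sin D ≈ 5330.9.
The altitude from E has length 2·area/e ≈ 53.06.

53.060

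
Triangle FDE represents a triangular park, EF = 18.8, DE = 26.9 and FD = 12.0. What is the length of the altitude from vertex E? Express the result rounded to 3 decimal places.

Semiperimeter s = (26.9 + 18.8 + 12)/2 = 28.85.
Heron's formula: area = √(28.85·1.95·10.05·16.85) ≈ 97.605.
The altitude from E has length 2·area/FD ≈ 16.268.

h_E ≈ 16.268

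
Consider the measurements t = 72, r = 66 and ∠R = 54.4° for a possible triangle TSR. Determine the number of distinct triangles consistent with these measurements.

2

t·sin R = 72·sin(54.4°) ≈ 58.54.
Since t sin R < r < t (58.54 < 66 < 72), two triangles exist.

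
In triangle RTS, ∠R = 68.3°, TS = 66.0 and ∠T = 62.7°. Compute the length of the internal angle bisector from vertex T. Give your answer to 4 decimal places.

The third angle is ∠S = 180° − ∠R − ∠T = 49.00°.
Law of sines: SR = TS·sin T/sin R ≈ 63.122.
Law of sines: RT = TS·sin S/sin R ≈ 53.61.
The bisector from T has length 2·RT·TS·cos(∠T/2)/(RT+TS) ≈ 50.526.

50.5258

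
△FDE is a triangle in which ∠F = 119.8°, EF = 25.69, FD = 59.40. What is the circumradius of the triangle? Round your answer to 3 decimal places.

By the law of cosines, DE² = EF² + FD² − 2·EF·FD·cos F = 5705.1, so DE ≈ 75.532.
Area = ½·EF·FD·sin F ≈ 662.1.
Circumradius = DE/(2 sin F) ≈ 43.521.

43.521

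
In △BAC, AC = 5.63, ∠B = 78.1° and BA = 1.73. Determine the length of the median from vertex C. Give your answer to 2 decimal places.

m_C ≈ 5.61

Law of sines: sin C = BA·sin B/AC ≈ 0.30068.
Since AC ≥ BA, only the acute value applies: ∠C ≈ 17.50°.
Then ∠A = 180° − ∠B − ∠C ≈ 84.40°.
Law of sines gives CB = AC·sin A/sin B ≈ 5.7262.
Median from C: ½√(2·AC² + 2·CB² − BA²) ≈ 5.612.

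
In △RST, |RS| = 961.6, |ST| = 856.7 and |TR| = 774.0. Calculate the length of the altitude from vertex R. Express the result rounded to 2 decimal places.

h_R ≈ 736.40

Semiperimeter s = (856.7 + 774 + 961.6)/2 = 1296.2.
Heron's formula: area = √(1296.2·439.45·522.15·334.55) ≈ 3.1544e+05.
The altitude from R has length 2·area/|ST| ≈ 736.4.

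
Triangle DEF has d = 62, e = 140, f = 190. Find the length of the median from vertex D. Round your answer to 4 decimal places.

Median from D: ½√(2·e² + 2·f² − d²) ≈ 163.98.

m_D ≈ 163.9787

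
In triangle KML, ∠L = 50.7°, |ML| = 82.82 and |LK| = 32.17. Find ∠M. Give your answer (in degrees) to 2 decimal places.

By the law of cosines, |KM|² = |ML|² + |LK|² − 2·|ML|·|LK|·cos L = 4519, so |KM| ≈ 67.224.
Law of cosines again: cos M = (|KM|² + |ML|² − |LK|²)/(2·|KM|·|ML|) ≈ 0.92890, so ∠M ≈ 21.74°.

21.74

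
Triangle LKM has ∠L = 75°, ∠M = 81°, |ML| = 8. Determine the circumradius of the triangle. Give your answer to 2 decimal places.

The third angle is ∠K = 180° − ∠M − ∠L = 24.00°.
Law of sines: |KM| = |ML|·sin L/sin K ≈ 18.999.
Law of sines: |LK| = |ML|·sin M/sin K ≈ 19.427.
Circumradius = |ML|/(2 sin K) ≈ 9.8344.

9.83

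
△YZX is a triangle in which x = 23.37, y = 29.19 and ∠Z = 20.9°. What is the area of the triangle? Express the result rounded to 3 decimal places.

Area = ½·x·y·sin Z ≈ 121.68.

121.678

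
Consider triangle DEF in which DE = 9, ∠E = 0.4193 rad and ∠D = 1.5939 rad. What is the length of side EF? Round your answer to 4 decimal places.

The third angle is ∠F = π − ∠D − ∠E = 1.1284 rad.
Law of sines: EF = DE·sin D/sin F ≈ 9.9561.

9.9561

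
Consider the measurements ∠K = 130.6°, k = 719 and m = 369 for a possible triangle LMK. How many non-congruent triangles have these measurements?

m·sin K = 369·sin(130.6°) ≈ 280.2.
Since ∠K is not acute, a triangle exists only if k > m; here k > m, so there is exactly one triangle.

1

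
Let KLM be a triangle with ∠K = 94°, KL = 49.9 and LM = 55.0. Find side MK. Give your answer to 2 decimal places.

19.91

Law of sines: sin M = KL·sin K/LM ≈ 0.90506.
Since LM ≥ KL, only the acute value applies: ∠M ≈ 64.83°.
Then ∠L = 180° − ∠K − ∠M ≈ 21.17°.
Law of sines gives MK = LM·sin L/sin K ≈ 19.909.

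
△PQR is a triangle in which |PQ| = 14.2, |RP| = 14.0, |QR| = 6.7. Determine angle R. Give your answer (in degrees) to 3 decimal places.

77.923

By the law of cosines, cos R = (|QR|² + |RP|² − |PQ|²) / (2·|QR|·|RP|) ≈ 0.20922, so ∠R ≈ 77.92°.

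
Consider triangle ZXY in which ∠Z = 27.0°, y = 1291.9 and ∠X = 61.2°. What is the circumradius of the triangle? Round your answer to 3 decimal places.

646.269

The third angle is ∠Y = 180° − ∠Z − ∠X = 91.80°.
Law of sines: z = y·sin Z/sin Y ≈ 586.8.
Law of sines: x = y·sin X/sin Y ≈ 1132.7.
Circumradius = y/(2 sin Y) ≈ 646.27.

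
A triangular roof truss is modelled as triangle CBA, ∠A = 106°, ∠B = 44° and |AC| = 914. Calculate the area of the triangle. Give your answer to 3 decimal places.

area ≈ 289003.275

The third angle is ∠C = 180° − ∠B − ∠A = 30.00°.
Law of sines: |BA| = |AC|·sin C/sin B ≈ 657.88.
Law of sines: |CB| = |AC|·sin A/sin B ≈ 1264.8.
Area = ½·|AC|·|BA|·sin A ≈ 2.89e+05.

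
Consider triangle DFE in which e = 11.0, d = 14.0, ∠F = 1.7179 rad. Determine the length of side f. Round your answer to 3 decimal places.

By the law of cosines, f² = e² + d² − 2·e·d·cos F = 362.14, so f ≈ 19.03.

19.030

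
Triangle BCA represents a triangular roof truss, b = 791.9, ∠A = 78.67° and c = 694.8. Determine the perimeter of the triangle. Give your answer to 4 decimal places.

2432.0379

By the law of cosines, a² = b² + c² − 2·b·c·cos A = 8.9366e+05, so a ≈ 945.34.
Semiperimeter s = (791.9+694.8+945.34)/2 = 1216.
Perimeter = 791.9 + 694.8 + 945.34 = 2432.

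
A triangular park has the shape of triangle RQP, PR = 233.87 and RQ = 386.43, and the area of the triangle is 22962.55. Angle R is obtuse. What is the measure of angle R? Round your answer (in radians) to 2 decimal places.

2.61

From area = ½·PR·RQ·sin R, we get sin R = 2·area/(PR·RQ) ≈ 0.50817.
Taking the obtuse solution, ∠R ≈ 2.609 rad.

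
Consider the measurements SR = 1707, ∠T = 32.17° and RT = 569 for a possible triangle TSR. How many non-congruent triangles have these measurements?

RT·sin T = 569·sin(32.17°) ≈ 303.
Since SR ≥ RT, exactly one triangle exists.

1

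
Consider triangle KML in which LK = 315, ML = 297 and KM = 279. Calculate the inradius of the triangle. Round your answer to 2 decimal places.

Semiperimeter s = (297 + 315 + 279)/2 = 445.5.
Heron's formula: area = √(445.5·148.5·130.5·166.5) ≈ 37914.
Inradius = area/s = 37914/445.5 ≈ 85.104.

85.10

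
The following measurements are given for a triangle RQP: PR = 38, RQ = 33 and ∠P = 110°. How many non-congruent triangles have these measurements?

0

PR·sin P = 38·sin(110°) ≈ 35.71.
Since ∠P is not acute, a triangle exists only if RQ > PR; here RQ ≤ PR, so there is no triangle.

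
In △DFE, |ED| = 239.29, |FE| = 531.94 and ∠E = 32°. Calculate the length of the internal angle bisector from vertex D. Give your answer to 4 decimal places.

By the law of cosines, |DF|² = |FE|² + |ED|² − 2·|FE|·|ED|·cos E = 1.2433e+05, so |DF| ≈ 352.6.
Law of cosines again: cos D = (|ED|² + |DF|² − |FE|²)/(2·|ED|·|DF|) ≈ -0.60074, so ∠D ≈ 126.92°.
The bisector from D has length 2·|ED|·|DF|·cos(∠D/2)/(|ED|+|DF|) ≈ 127.38.

t_D ≈ 127.3826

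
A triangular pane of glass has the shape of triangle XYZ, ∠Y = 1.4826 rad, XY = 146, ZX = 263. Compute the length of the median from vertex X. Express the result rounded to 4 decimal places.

Law of sines: sin Z = XY·sin Y/ZX ≈ 0.55298.
Since ZX ≥ XY, only the acute value applies: ∠Z ≈ 0.5859 rad.
Then ∠X = π − ∠Y − ∠Z ≈ 1.0731 rad.
Law of sines gives YZ = ZX·sin X/sin Y ≈ 231.99.
Median from X: ½√(2·ZX² + 2·XY² − YZ²) ≈ 178.29.

178.2906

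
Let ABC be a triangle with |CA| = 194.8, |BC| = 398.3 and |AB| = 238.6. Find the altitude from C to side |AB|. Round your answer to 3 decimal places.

h_C ≈ 141.744

Semiperimeter s = (398.3 + 194.8 + 238.6)/2 = 415.85.
Heron's formula: area = √(415.85·17.55·221.05·177.25) ≈ 16910.
The altitude from C has length 2·area/|AB| ≈ 141.74.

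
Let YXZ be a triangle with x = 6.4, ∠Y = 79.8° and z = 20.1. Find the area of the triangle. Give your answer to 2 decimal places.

area ≈ 63.30

Area = ½·x·z·sin Y ≈ 63.303.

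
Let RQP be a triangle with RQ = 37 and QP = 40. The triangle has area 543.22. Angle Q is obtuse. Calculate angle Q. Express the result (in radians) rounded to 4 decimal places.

∠Q ≈ 2.3173 rad

From area = ½·RQ·QP·sin Q, we get sin Q = 2·area/(RQ·QP) ≈ 0.73408.
Taking the obtuse solution, ∠Q ≈ 2.317 rad.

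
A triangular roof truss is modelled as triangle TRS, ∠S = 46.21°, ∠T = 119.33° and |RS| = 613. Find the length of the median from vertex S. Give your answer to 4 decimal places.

The third angle is ∠R = 180° − ∠S − ∠T = 14.46°.
Law of sines: |ST| = |RS|·sin R/sin T ≈ 175.58.
Law of sines: |TR| = |RS|·sin S/sin T ≈ 507.58.
Median from S: ½√(2·|RS|² + 2·|ST|² − |TR|²) ≈ 372.68.

m_S ≈ 372.6781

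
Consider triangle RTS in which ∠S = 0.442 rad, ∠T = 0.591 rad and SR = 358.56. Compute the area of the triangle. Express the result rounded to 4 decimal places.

area ≈ 42382.7580

The third angle is ∠R = π − ∠T − ∠S = 2.109 rad.
Law of sines: TS = SR·sin R/sin T ≈ 552.67.
Law of sines: RT = SR·sin S/sin T ≈ 275.26.
Area = ½·SR·TS·sin S ≈ 42383.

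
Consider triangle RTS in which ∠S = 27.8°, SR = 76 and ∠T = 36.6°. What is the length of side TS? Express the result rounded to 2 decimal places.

The third angle is ∠R = 180° − ∠T − ∠S = 115.60°.
Law of sines: TS = SR·sin R/sin T ≈ 114.96.

114.96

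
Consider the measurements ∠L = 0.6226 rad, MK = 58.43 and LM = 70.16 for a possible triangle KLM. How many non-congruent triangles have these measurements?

LM·sin L = 70.16·sin(0.6226 rad) ≈ 40.91.
Since LM sin L < MK < LM (40.91 < 58.43 < 70.16), two triangles exist.

2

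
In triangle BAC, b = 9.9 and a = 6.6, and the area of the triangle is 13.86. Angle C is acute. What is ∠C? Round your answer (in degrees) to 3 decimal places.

25.103

From area = ½·b·a·sin C, we get sin C = 2·area/(b·a) ≈ 0.42424.
Taking the acute solution, ∠C ≈ 25.10°.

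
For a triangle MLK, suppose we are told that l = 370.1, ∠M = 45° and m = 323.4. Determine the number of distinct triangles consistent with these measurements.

l·sin M = 370.1·sin(45°) ≈ 261.7.
Since l sin M < m < l (261.7 < 323.4 < 370.1), two triangles exist.

2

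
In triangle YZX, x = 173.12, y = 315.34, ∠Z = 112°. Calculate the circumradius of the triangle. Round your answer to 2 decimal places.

222.55

By the law of cosines, z² = x² + y² − 2·x·y·cos Z = 1.7031e+05, so z ≈ 412.69.
Area = ½·x·y·sin Z ≈ 25308.
Circumradius = z/(2 sin Z) ≈ 222.55.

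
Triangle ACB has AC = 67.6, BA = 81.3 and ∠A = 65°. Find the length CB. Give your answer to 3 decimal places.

By the law of cosines, CB² = BA² + AC² − 2·BA·AC·cos A = 6534.1, so CB ≈ 80.834.

80.834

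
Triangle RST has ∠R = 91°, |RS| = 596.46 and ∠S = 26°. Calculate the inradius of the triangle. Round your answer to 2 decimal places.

r ≈ 112.24

The third angle is ∠T = 180° − ∠R − ∠S = 63.00°.
Law of sines: |ST| = |RS|·sin R/sin T ≈ 669.32.
Law of sines: |TR| = |RS|·sin S/sin T ≈ 293.46.
Area = ½·|RS|·|ST|·sin S ≈ 87504.
Semiperimeter s = (669.32+293.46+596.46)/2 = 779.62.
Inradius = area/s = 87504/779.62 ≈ 112.24.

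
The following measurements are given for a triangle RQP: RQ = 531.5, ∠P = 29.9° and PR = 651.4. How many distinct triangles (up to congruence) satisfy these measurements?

PR·sin P = 651.4·sin(29.9°) ≈ 324.7.
Since PR sin P < RQ < PR (324.7 < 531.5 < 651.4), two triangles exist.

2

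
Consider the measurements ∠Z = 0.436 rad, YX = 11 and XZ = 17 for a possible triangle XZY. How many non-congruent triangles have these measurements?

XZ·sin Z = 17·sin(0.436 rad) ≈ 7.179.
Since XZ sin Z < YX < XZ (7.179 < 11 < 17), two triangles exist.

2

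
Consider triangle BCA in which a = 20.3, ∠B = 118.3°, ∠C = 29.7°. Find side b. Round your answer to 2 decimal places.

The third angle is ∠A = 180° − ∠B − ∠C = 32.00°.
Law of sines: b = a·sin B/sin A ≈ 33.729.

33.73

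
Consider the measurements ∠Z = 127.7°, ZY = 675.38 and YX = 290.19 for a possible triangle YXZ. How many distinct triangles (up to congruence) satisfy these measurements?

ZY·sin Z = 675.38·sin(127.7°) ≈ 534.4.
Since ∠Z is not acute, a triangle exists only if YX > ZY; here YX ≤ ZY, so there is no triangle.

0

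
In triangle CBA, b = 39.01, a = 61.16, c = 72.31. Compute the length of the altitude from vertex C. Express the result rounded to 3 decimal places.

Semiperimeter s = (72.31 + 39.01 + 61.16)/2 = 86.24.
Heron's formula: area = √(86.24·13.93·47.23·25.08) ≈ 1192.9.
The altitude from C has length 2·area/c ≈ 32.994.

h_C ≈ 32.994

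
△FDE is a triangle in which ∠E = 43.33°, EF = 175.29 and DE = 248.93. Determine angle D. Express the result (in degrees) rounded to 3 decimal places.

44.730

By the law of cosines, FD² = DE² + EF² − 2·DE·EF·cos E = 29211, so FD ≈ 170.91.
Law of cosines again: cos D = (FD² + DE² − EF²)/(2·FD·DE) ≈ 0.71043, so ∠D ≈ 44.73°.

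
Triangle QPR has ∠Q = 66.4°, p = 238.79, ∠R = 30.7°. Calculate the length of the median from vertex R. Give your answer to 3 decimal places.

The third angle is ∠P = 180° − ∠R − ∠Q = 82.90°.
Law of sines: q = p·sin Q/sin P ≈ 220.51.
Law of sines: r = p·sin R/sin P ≈ 122.85.
Median from R: ½√(2·q² + 2·p² − r²) ≈ 221.47.

m_R ≈ 221.470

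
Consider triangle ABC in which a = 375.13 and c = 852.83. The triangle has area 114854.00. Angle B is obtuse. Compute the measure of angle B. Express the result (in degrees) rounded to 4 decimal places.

From area = ½·c·a·sin B, we get sin B = 2·area/(c·a) ≈ 0.71801.
Taking the obtuse solution, ∠B ≈ 134.11°.

134.1094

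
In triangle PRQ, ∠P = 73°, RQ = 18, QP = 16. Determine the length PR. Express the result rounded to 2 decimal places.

Law of sines: sin R = QP·sin P/RQ ≈ 0.85005.
Since RQ ≥ QP, only the acute value applies: ∠R ≈ 58.22°.
Then ∠Q = 180° − ∠P − ∠R ≈ 48.78°.
Law of sines gives PR = RQ·sin Q/sin P ≈ 14.159.

14.16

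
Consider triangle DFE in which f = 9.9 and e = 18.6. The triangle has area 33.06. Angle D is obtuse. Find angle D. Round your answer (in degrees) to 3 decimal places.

∠D ≈ 158.957°

From area = ½·f·e·sin D, we get sin D = 2·area/(f·e) ≈ 0.35907.
Taking the obtuse solution, ∠D ≈ 158.96°.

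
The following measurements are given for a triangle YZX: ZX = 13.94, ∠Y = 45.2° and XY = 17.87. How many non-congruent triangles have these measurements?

2

XY·sin Y = 17.87·sin(45.2°) ≈ 12.68.
Since XY sin Y < ZX < XY (12.68 < 13.94 < 17.87), two triangles exist.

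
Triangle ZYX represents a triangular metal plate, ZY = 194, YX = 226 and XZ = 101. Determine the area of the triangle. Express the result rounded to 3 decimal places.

area ≈ 9763.479

Semiperimeter s = (226 + 101 + 194)/2 = 260.5.
Heron's formula: area = √(260.5·34.5·159.5·66.5) ≈ 9763.5.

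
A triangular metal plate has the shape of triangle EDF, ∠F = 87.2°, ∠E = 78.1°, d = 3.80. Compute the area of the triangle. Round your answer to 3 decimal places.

27.808

The third angle is ∠D = 180° − ∠F − ∠E = 14.70°.
Law of sines: e = d·sin E/sin D ≈ 14.653.
Law of sines: f = d·sin F/sin D ≈ 14.957.
Area = ½·d·e·sin F ≈ 27.808.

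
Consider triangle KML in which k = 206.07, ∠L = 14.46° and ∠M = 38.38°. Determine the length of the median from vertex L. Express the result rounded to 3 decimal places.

m_L ≈ 181.871

The third angle is ∠K = 180° − ∠M − ∠L = 127.16°.
Law of sines: m = k·sin M/sin K ≈ 160.54.
Law of sines: l = k·sin L/sin K ≈ 64.567.
Median from L: ½√(2·k² + 2·m² − l²) ≈ 181.87.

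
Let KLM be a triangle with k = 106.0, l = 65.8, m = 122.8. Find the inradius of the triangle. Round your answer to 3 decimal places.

r ≈ 23.661

Semiperimeter s = (106 + 65.8 + 122.8)/2 = 147.3.
Heron's formula: area = √(147.3·41.3·81.5·24.5) ≈ 3485.3.
Inradius = area/s = 3485.3/147.3 ≈ 23.661.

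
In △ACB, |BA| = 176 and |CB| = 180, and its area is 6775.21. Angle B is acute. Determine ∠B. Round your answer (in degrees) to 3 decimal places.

From area = ½·|CB|·|BA|·sin B, we get sin B = 2·area/(|CB|·|BA|) ≈ 0.42773.
Taking the acute solution, ∠B ≈ 25.32°.

25.323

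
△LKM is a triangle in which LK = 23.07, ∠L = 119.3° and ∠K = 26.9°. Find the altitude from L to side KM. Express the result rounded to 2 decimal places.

10.44

The third angle is ∠M = 180° − ∠L − ∠K = 33.80°.
Law of sines: KM = LK·sin L/sin M ≈ 36.165.
Law of sines: ML = LK·sin K/sin M ≈ 18.763.
Area = ½·LK·KM·sin K ≈ 188.74.
The altitude from L has length 2·area/KM ≈ 10.438.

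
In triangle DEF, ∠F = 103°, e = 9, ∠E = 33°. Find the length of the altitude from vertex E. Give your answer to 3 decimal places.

11.185

The third angle is ∠D = 180° − ∠E − ∠F = 44.00°.
Law of sines: d = e·sin D/sin E ≈ 11.479.
Law of sines: f = e·sin F/sin E ≈ 16.101.
Area = ½·e·d·sin F ≈ 50.332.
The altitude from E has length 2·area/e ≈ 11.185.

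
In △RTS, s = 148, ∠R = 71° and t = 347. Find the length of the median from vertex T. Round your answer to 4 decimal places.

m_T ≈ 187.8467

By the law of cosines, r² = t² + s² − 2·t·s·cos R = 1.0887e+05, so r ≈ 329.96.
Median from T: ½√(2·s² + 2·r² − t²) ≈ 187.85.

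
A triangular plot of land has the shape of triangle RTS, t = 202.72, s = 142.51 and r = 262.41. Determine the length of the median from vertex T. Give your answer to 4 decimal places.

m_T ≈ 185.2301

Median from T: ½√(2·s² + 2·r² − t²) ≈ 185.23.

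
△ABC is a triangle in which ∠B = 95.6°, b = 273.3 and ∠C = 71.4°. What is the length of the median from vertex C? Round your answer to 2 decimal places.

The third angle is ∠A = 180° − ∠B − ∠C = 13.00°.
Law of sines: a = b·sin A/sin B ≈ 61.774.
Law of sines: c = b·sin C/sin B ≈ 260.27.
Median from C: ½√(2·a² + 2·b² − c²) ≈ 149.4.

149.40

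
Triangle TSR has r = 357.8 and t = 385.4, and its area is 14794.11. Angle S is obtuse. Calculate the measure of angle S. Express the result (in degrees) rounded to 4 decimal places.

167.6098

From area = ½·r·t·sin S, we get sin S = 2·area/(r·t) ≈ 0.21457.
Taking the obtuse solution, ∠S ≈ 167.61°.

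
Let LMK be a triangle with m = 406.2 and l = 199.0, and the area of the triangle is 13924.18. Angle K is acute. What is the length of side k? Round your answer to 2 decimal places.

229.85

From area = ½·l·m·sin K, we get sin K = 2·area/(l·m) ≈ 0.34451.
Taking the acute solution, ∠K ≈ 20.15°.
Law of cosines then gives k ≈ 229.85.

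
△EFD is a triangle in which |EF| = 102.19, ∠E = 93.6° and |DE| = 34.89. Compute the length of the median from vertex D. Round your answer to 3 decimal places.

By the law of cosines, |FD|² = |DE|² + |EF|² − 2·|DE|·|EF|·cos E = 12108, so |FD| ≈ 110.04.
Median from D: ½√(2·|FD|² + 2·|DE|² − |EF|²) ≈ 63.654.

m_D ≈ 63.654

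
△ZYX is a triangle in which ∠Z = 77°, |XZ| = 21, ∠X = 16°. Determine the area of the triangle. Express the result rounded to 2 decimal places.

area ≈ 59.30

The third angle is ∠Y = 180° − ∠X − ∠Z = 87.00°.
Law of sines: |YX| = |XZ|·sin Z/sin Y ≈ 20.49.
Law of sines: |ZY| = |XZ|·sin X/sin Y ≈ 5.7963.
Area = ½·|XZ|·|YX|·sin X ≈ 59.302.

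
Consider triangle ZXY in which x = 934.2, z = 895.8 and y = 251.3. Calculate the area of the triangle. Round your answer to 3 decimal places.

Semiperimeter s = (895.8 + 934.2 + 251.3)/2 = 1040.7.
Heron's formula: area = √(1040.7·144.85·106.45·789.35) ≈ 1.1254e+05.

area ≈ 112543.193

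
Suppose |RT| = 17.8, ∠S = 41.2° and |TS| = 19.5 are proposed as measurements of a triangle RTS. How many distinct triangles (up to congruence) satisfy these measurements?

2

|TS|·sin S = 19.5·sin(41.2°) ≈ 12.84.
Since |TS| sin S < |RT| < |TS| (12.84 < 17.8 < 19.5), two triangles exist.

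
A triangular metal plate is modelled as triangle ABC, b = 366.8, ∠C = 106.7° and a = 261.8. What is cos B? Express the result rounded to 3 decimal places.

0.723

By the law of cosines, c² = a² + b² − 2·a·b·cos C = 2.5827e+05, so c ≈ 508.2.
Law of cosines again: cos B = (c² + a² − b²)/(2·c·a) ≈ 0.72255, so ∠B ≈ 43.73°.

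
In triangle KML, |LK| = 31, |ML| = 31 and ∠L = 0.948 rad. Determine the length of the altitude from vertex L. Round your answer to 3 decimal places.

27.582

By the law of cosines, |KM|² = |ML|² + |LK|² − 2·|ML|·|LK|·cos L = 800.88, so |KM| ≈ 28.3.
Area = ½·|ML|·|LK|·sin L ≈ 390.29.
The altitude from L has length 2·area/|KM| ≈ 27.582.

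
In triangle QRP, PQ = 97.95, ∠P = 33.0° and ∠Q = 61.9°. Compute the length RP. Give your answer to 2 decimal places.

The third angle is ∠R = 180° − ∠P − ∠Q = 85.10°.
Law of sines: RP = PQ·sin Q/sin R ≈ 86.721.

86.72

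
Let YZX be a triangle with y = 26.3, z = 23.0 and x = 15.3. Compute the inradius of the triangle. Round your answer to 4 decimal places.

5.4193

Semiperimeter s = (26.3 + 23 + 15.3)/2 = 32.3.
Heron's formula: area = √(32.3·6·9.3·17) ≈ 175.04.
Inradius = area/s = 175.04/32.3 ≈ 5.4193.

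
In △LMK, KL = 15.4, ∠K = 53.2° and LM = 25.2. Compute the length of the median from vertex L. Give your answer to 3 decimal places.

m_L ≈ 13.882

Law of sines: sin M = KL·sin K/LM ≈ 0.48934.
Since LM ≥ KL, only the acute value applies: ∠M ≈ 29.30°.
Then ∠L = 180° − ∠K − ∠M ≈ 97.50°.
Law of sines gives MK = LM·sin L/sin K ≈ 31.202.
Median from L: ½√(2·KL² + 2·LM² − MK²) ≈ 13.882.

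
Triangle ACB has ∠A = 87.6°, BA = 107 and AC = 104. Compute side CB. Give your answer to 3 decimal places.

By the law of cosines, CB² = BA² + AC² − 2·BA·AC·cos A = 21333, so CB ≈ 146.06.

146.058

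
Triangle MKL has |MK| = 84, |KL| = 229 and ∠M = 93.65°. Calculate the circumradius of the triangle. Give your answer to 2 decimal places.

114.73

Law of sines: sin L = |MK|·sin M/|KL| ≈ 0.36607.
Since |KL| ≥ |MK|, only the acute value applies: ∠L ≈ 21.47°.
Then ∠K = 180° − ∠M − ∠L ≈ 64.88°.
Law of sines gives |LM| = |KL|·sin K/sin M ≈ 207.76.
Circumradius = |KL|/(2 sin M) ≈ 114.73.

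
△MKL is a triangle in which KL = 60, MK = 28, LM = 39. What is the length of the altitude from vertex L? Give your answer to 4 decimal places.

h_L ≈ 31.4044

Semiperimeter s = (60 + 39 + 28)/2 = 63.5.
Heron's formula: area = √(63.5·3.5·24.5·35.5) ≈ 439.66.
The altitude from L has length 2·area/MK ≈ 31.404.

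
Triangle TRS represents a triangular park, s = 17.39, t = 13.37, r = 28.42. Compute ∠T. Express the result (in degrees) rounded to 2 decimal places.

19.57

By the law of cosines, cos T = (r² + s² − t²) / (2·r·s) ≈ 0.94224, so ∠T ≈ 19.57°.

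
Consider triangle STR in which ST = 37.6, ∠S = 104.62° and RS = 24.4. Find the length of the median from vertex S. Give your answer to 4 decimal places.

By the law of cosines, TR² = RS² + ST² − 2·RS·ST·cos S = 2472.3, so TR ≈ 49.722.
Median from S: ½√(2·RS² + 2·ST² − TR²) ≈ 19.659.

19.6595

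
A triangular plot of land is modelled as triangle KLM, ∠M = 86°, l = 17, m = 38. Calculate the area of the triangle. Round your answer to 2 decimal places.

Law of sines: sin L = l·sin M/m ≈ 0.44628.
Since m ≥ l, only the acute value applies: ∠L ≈ 26.51°.
Then ∠K = 180° − ∠M − ∠L ≈ 67.49°.
Law of sines gives k = m·sin K/sin M ≈ 35.192.
Area = ½·m·l·sin K ≈ 298.4.

area ≈ 298.40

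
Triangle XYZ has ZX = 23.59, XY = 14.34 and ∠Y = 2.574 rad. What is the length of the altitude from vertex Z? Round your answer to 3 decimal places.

5.485

Law of sines: sin Z = XY·sin Y/ZX ≈ 0.32680.
Since ZX ≥ XY, only the acute value applies: ∠Z ≈ 0.333 rad.
Then ∠X = π − ∠Y − ∠Z ≈ 0.235 rad.
Law of sines gives YZ = ZX·sin X/sin Y ≈ 10.203.
Area = ½·ZX·XY·sin X ≈ 39.33.
The altitude from Z has length 2·area/XY ≈ 5.4853.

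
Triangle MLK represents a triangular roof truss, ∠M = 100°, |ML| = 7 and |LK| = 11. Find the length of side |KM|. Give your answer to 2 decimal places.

Law of sines: sin K = |ML|·sin M/|LK| ≈ 0.62670.
Since |LK| ≥ |ML|, only the acute value applies: ∠K ≈ 38.81°.
Then ∠L = 180° − ∠M − ∠K ≈ 41.19°.
Law of sines gives |KM| = |LK|·sin L/sin M ≈ 7.3564.

7.36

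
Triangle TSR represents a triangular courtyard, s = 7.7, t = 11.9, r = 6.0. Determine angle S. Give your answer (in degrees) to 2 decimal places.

By the law of cosines, cos S = (r² + t² − s²) / (2·r·t) ≈ 0.82857, so ∠S ≈ 34.05°.

34.05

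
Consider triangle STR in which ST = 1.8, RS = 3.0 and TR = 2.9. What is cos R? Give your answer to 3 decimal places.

cos R ≈ 0.814

By the law of cosines, cos R = (TR² + RS² − ST²) / (2·TR·RS) ≈ 0.81437, so ∠R ≈ 35.48°.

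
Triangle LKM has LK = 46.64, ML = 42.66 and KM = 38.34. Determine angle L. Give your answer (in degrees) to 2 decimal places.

By the law of cosines, cos L = (ML² + LK² − KM²) / (2·ML·LK) ≈ 0.63458, so ∠L ≈ 50.61°.

50.61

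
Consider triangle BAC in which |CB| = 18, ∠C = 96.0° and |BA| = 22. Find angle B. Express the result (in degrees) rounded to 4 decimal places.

Law of sines: sin A = |CB|·sin C/|BA| ≈ 0.81370.
Since |BA| ≥ |CB|, only the acute value applies: ∠A ≈ 54.46°.
Then ∠B = 180° − ∠C − ∠A ≈ 29.54°.

29.5410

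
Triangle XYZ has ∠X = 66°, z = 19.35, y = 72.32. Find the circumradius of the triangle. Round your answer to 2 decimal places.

R ≈ 36.58

By the law of cosines, x² = y² + z² − 2·y·z·cos X = 4466.2, so x ≈ 66.83.
Area = ½·y·z·sin X ≈ 639.2.
Circumradius = x/(2 sin X) ≈ 36.577.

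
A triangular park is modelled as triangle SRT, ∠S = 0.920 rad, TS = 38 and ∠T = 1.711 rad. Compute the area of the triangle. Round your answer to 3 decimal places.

The third angle is ∠R = π − ∠T − ∠S = 0.511 rad.
Law of sines: RT = TS·sin S/sin R ≈ 61.865.
Law of sines: SR = TS·sin T/sin R ≈ 76.995.
Area = ½·TS·RT·sin T ≈ 1163.9.

area ≈ 1163.893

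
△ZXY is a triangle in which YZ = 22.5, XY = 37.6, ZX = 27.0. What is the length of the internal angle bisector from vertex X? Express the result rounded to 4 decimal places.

By the law of cosines, cos X = (ZX² + XY² − YZ²) / (2·ZX·XY) ≈ 0.80600, so ∠X ≈ 36.29°.
The bisector from X has length 2·ZX·XY·cos(∠X/2)/(ZX+XY) ≈ 29.867.

t_X ≈ 29.8671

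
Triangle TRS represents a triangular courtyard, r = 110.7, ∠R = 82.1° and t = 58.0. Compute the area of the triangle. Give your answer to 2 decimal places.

area ≈ 2947.09

Law of sines: sin T = t·sin R/r ≈ 0.51897.
Since r ≥ t, only the acute value applies: ∠T ≈ 31.26°.
Then ∠S = 180° − ∠R − ∠T ≈ 66.64°.
Law of sines gives s = r·sin S/sin R ≈ 102.6.
Area = ½·r·t·sin S ≈ 2947.1.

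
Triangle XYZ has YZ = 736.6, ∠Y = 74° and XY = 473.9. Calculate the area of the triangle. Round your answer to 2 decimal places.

Area = ½·XY·YZ·sin Y ≈ 1.6778e+05.

area ≈ 167776.09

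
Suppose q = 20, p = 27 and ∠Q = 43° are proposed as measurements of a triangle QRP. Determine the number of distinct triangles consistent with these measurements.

p·sin Q = 27·sin(43°) ≈ 18.41.
Since p sin Q < q < p (18.41 < 20 < 27), two triangles exist.

2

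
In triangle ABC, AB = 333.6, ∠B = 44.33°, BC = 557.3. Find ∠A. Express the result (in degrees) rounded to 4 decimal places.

By the law of cosines, CA² = AB² + BC² − 2·AB·BC·cos B = 1.5589e+05, so CA ≈ 394.83.
Law of cosines again: cos A = (CA² + AB² − BC²)/(2·CA·AB) ≈ -0.16476, so ∠A ≈ 99.48°.

∠A ≈ 99.4832°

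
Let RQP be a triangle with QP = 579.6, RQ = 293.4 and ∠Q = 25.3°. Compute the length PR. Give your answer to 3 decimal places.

338.427

By the law of cosines, PR² = RQ² + QP² − 2·RQ·QP·cos Q = 1.1453e+05, so PR ≈ 338.43.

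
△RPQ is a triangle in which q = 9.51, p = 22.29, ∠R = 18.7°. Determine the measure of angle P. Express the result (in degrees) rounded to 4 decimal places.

148.3712

By the law of cosines, r² = p² + q² − 2·p·q·cos R = 185.71, so r ≈ 13.628.
Law of cosines again: cos P = (q² + r² − p²)/(2·q·r) ≈ -0.85146, so ∠P ≈ 148.37°.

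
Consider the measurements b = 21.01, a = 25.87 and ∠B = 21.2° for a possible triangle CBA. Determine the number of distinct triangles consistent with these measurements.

a·sin B = 25.87·sin(21.2°) ≈ 9.355.
Since a sin B < b < a (9.355 < 21.01 < 25.87), two triangles exist.

2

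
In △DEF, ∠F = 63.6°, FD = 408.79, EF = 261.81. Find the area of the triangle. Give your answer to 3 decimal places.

Area = ½·EF·FD·sin F ≈ 47932.

47931.914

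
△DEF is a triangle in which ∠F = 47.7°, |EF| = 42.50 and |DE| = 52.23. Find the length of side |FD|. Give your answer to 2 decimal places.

70.31

Law of sines: sin D = |EF|·sin F/|DE| ≈ 0.60184.
Since |DE| ≥ |EF|, only the acute value applies: ∠D ≈ 37.00°.
Then ∠E = 180° − ∠F − ∠D ≈ 95.30°.
Law of sines gives |FD| = |DE|·sin E/sin F ≈ 70.315.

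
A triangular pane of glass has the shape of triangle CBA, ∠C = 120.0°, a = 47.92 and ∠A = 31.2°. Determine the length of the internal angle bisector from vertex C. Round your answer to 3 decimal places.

The third angle is ∠B = 180° − ∠A − ∠C = 28.80°.
Law of sines: c = a·sin C/sin A ≈ 80.112.
Law of sines: b = a·sin B/sin A ≈ 44.565.
The bisector from C has length 2·b·a·cos(∠C/2)/(b+a) ≈ 23.091.

23.091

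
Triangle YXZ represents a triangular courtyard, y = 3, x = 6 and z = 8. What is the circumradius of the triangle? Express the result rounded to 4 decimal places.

By the law of cosines, cos Y = (x² + z² − y²) / (2·x·z) ≈ 0.94792, so ∠Y ≈ 0.324 rad.
Circumradius = y/(2 sin Y) ≈ 4.7093.

R ≈ 4.7093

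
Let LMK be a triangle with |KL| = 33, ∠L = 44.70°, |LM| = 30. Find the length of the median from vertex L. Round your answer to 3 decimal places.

m_L ≈ 29.139

By the law of cosines, |MK|² = |KL|² + |LM|² − 2·|KL|·|LM|·cos L = 581.62, so |MK| ≈ 24.117.
Median from L: ½√(2·|KL|² + 2·|LM|² − |MK|²) ≈ 29.139.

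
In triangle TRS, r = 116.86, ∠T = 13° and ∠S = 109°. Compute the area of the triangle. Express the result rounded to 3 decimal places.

1712.535

The third angle is ∠R = 180° − ∠S − ∠T = 58.00°.
Law of sines: t = r·sin T/sin R ≈ 30.998.
Law of sines: s = r·sin S/sin R ≈ 130.29.
Area = ½·r·t·sin S ≈ 1712.5.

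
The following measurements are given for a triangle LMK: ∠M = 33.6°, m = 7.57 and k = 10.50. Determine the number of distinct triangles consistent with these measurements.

k·sin M = 10.50·sin(33.6°) ≈ 5.811.
Since k sin M < m < k (5.811 < 7.57 < 10.50), two triangles exist.

2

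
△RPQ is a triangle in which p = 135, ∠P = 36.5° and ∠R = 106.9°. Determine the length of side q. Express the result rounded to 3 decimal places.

135.318

The third angle is ∠Q = 180° − ∠R − ∠P = 36.60°.
Law of sines: q = p·sin Q/sin P ≈ 135.32.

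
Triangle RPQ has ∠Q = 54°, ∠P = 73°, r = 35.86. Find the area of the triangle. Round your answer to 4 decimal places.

The third angle is ∠R = 180° − ∠P − ∠Q = 53.00°.
Law of sines: p = r·sin P/sin R ≈ 42.94.
Law of sines: q = r·sin Q/sin R ≈ 36.326.
Area = ½·r·p·sin Q ≈ 622.87.

area ≈ 622.8679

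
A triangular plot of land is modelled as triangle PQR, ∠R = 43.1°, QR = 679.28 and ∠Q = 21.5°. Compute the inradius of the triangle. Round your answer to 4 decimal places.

The third angle is ∠P = 180° − ∠Q − ∠R = 115.40°.
Law of sines: RP = QR·sin Q/sin P ≈ 275.6.
Law of sines: PQ = QR·sin R/sin P ≈ 513.8.
Area = ½·QR·RP·sin R ≈ 63957.
Semiperimeter s = (679.28+275.6+513.8)/2 = 734.34.
Inradius = area/s = 63957/734.34 ≈ 87.095.

r ≈ 87.0948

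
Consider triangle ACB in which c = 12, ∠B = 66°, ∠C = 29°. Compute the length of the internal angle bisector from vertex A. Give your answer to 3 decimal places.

The third angle is ∠A = 180° − ∠C − ∠B = 85.00°.
Law of sines: a = c·sin A/sin C ≈ 24.658.
Law of sines: b = c·sin B/sin C ≈ 22.612.
The bisector from A has length 2·c·b·cos(∠A/2)/(c+b) ≈ 11.56.

t_A ≈ 11.560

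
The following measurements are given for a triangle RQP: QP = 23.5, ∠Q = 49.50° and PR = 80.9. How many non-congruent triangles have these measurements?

1

QP·sin Q = 23.5·sin(49.50°) ≈ 17.87.
Since PR ≥ QP, exactly one triangle exists.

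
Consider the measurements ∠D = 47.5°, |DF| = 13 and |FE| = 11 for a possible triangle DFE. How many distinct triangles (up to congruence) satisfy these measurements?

2

|DF|·sin D = 13·sin(47.5°) ≈ 9.585.
Since |DF| sin D < |FE| < |DF| (9.585 < 11 < 13), two triangles exist.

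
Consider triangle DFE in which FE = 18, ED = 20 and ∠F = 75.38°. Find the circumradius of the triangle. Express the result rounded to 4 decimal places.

10.3346

Law of sines: sin D = FE·sin F/ED ≈ 0.87086.
Since ED ≥ FE, only the acute value applies: ∠D ≈ 60.56°.
Then ∠E = 180° − ∠F − ∠D ≈ 44.06°.
Law of sines gives DF = ED·sin E/sin F ≈ 14.374.
Circumradius = ED/(2 sin F) ≈ 10.335.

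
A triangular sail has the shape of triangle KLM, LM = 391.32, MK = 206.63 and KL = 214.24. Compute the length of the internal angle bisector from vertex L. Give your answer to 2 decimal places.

t_L ≈ 272.17

By the law of cosines, cos L = (KL² + LM² − MK²) / (2·KL·LM) ≈ 0.93238, so ∠L ≈ 21.19°.
The bisector from L has length 2·KL·LM·cos(∠L/2)/(KL+LM) ≈ 272.17.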